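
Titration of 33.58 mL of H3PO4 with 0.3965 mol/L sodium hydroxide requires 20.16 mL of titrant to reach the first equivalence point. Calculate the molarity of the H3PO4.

n(NaOH) = 0.3965 x 0.02016 = 0.007993 mol.
At the first equivalence point, 1 mol OH^- react per mol H3PO4, so n(H3PO4) = 0.007993 / 1 = 0.007993 mol.
[H3PO4] = 0.007993 / 0.03358 L = 0.238 M.

0.238 M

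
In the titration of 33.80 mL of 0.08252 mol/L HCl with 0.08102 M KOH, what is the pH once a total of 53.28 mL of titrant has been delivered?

n(acid) = 0.08252 x 0.03380 = 0.002789 mol; n(KOH) added = 0.08102 x 0.05328 = 0.004317 mol.
Base is in excess by 0.004317 - 0.002789 = 0.001528 mol in a total volume of 0.08708 L.
[OH^-] = 0.001528/0.08708 = 0.01754 M, so pOH = 1.76 and pH = 14.00 - 1.76 = 12.24.

12.24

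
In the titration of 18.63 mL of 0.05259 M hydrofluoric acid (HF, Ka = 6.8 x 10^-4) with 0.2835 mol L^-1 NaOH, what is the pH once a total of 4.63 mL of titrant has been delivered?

n(acid) = 0.05259 x 0.01863 = 0.0009798 mol; n(NaOH) added = 0.2835 x 0.004630 = 0.001313 mol.
Base is in excess by 0.001313 - 0.0009798 = 0.0003329 mol in a total volume of 0.02326 L.
[OH^-] = 0.0003329/0.02326 = 0.01431 M, so pOH = 1.84 and pH = 14.00 - 1.84 = 12.16.

12.16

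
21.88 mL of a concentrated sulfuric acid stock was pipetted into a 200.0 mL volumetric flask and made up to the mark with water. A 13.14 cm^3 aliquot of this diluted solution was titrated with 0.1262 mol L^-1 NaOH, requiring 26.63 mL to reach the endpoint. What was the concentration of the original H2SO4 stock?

1.17 M

n(NaOH) = 0.1262 x 0.02663 = 0.003361 mol.
n(H2SO4) in the aliquot = 0.003361 x 1/2 = 0.001680 mol.
[diluted H2SO4] = 0.001680 / 0.01314 = 0.1279 M.
Dilution factor = 200.0/21.88 = 9.141, so [stock] = 0.1279 x 9.141 = 1.17 M.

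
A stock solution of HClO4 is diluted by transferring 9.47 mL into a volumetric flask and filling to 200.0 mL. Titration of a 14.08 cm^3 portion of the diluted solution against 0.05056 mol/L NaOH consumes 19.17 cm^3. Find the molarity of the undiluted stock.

n(NaOH) = 0.05056 x 0.01917 = 0.0009692 mol.
n(HClO4) in the aliquot = 0.0009692 mol.
[diluted HClO4] = 0.0009692 / 0.01408 = 0.06884 M.
Dilution factor = 200.0/9.470 = 21.12, so [stock] = 0.06884 x 21.12 = 1.45 M.

1.45 M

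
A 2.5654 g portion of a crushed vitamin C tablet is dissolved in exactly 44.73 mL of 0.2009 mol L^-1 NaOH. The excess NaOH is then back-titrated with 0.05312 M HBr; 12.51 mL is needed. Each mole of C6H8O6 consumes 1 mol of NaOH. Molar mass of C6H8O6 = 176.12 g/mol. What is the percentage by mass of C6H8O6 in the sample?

57.1%

Total n(NaOH) added = 0.2009 x 0.04473 = 0.008986 mol.
n(HBr) used = 0.05312 x 0.01251 = 0.0006645 mol, which equals the excess n(NaOH).
So n(NaOH) consumed by the sample = 0.008986 - 0.0006645 = 0.008322 mol.
n(C6H8O6) = 0.008322 / 1 = 0.008322 mol.
mass C6H8O6 = 0.008322 x 176.12 = 1.466 g, so %C6H8O6 = 1.466/2.5654 x 100 = 57.1%.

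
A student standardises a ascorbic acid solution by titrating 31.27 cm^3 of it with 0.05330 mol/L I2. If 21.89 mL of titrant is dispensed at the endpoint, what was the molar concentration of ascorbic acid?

n(I2) = 0.05330 x 0.02189 = 0.001167 mol.
From the balanced equation, 1 mol I2 reacts with 1 mol ascorbic acid, so n(ascorbic acid) = 0.001167 x 1/1 = 0.001167 mol.
[ascorbic acid] = 0.001167 / 0.03127 L = 0.0373 M.

0.0373 M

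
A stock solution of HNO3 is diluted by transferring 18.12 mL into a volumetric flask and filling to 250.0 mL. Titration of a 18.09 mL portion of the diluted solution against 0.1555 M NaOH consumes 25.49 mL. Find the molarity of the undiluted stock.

3.02 M

n(NaOH) = 0.1555 x 0.02549 = 0.003964 mol.
n(HNO3) in the aliquot = 0.003964 mol.
[diluted HNO3] = 0.003964 / 0.01809 = 0.2191 M.
Dilution factor = 250.0/18.12 = 13.80, so [stock] = 0.2191 x 13.80 = 3.02 M.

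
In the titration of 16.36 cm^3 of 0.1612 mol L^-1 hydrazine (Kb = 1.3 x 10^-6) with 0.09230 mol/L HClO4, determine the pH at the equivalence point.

4.67

n(N2H4) = 0.1612 x 0.01636 = 0.002637 mol; V(HClO4) at equivalence = 0.002637/0.09230 = 0.02857 L.
At equivalence the base is fully converted to N2H5+; total volume = 0.04493 L, so [N2H5+] = 0.002637/0.04493 = 0.05869 M.
Ka(N2H5+) = Kw/Kb = 1.0e-14 / 1.3 x 10^-6 = 7.69e-9.
[H^+] = sqrt(Ka x [N2H5+]) = sqrt(7.69e-9 x 0.05869) = 2.12e-5 M.
pH = -log(2.12e-5) = 4.67.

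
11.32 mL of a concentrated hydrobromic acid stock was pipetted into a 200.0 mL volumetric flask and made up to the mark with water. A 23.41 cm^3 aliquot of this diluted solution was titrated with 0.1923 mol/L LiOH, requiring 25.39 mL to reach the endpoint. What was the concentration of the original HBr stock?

3.68 M

n(LiOH) = 0.1923 x 0.02539 = 0.004882 mol.
n(HBr) in the aliquot = 0.004882 mol.
[diluted HBr] = 0.004882 / 0.02341 = 0.2086 M.
Dilution factor = 200.0/11.32 = 17.67, so [stock] = 0.2086 x 17.67 = 3.68 M.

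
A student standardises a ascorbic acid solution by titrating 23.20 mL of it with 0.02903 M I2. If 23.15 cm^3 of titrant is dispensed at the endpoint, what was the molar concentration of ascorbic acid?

n(I2) = 0.02903 x 0.02315 = 0.0006720 mol.
From the balanced equation, 1 mol I2 reacts with 1 mol ascorbic acid, so n(ascorbic acid) = 0.0006720 x 1/1 = 0.0006720 mol.
[ascorbic acid] = 0.0006720 / 0.02320 L = 0.0290 M.

0.0290 M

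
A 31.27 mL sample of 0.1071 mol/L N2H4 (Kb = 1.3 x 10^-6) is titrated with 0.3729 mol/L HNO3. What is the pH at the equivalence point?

n(N2H4) = 0.1071 x 0.03127 = 0.003349 mol; V(HNO3) at equivalence = 0.003349/0.3729 = 0.008981 L.
At equivalence the base is fully converted to N2H5+; total volume = 0.04025 L, so [N2H5+] = 0.003349/0.04025 = 0.08320 M.
Ka(N2H5+) = Kw/Kb = 1.0e-14 / 1.3 x 10^-6 = 7.69e-9.
[H^+] = sqrt(Ka x [N2H5+]) = sqrt(7.69e-9 x 0.08320) = 2.53e-5 M.
pH = -log(2.53e-5) = 4.60.

4.60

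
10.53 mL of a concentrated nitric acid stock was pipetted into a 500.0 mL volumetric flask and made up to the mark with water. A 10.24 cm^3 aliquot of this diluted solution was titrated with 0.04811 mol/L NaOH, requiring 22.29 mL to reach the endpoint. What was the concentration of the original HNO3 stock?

n(NaOH) = 0.04811 x 0.02229 = 0.001072 mol.
n(HNO3) in the aliquot = 0.001072 mol.
[diluted HNO3] = 0.001072 / 0.01024 = 0.1047 M.
Dilution factor = 500.0/10.53 = 47.48, so [stock] = 0.1047 x 47.48 = 4.97 M.

4.97 M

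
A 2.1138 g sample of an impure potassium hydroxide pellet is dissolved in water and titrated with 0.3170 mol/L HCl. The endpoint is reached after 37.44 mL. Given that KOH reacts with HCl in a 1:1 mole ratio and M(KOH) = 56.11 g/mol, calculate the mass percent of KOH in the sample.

31.5%

n(HCl) = 0.3170 x 0.03744 = 0.01187 mol.
n(KOH) = 0.01187 / 1 = 0.01187 mol.
mass of KOH = 0.01187 x 56.11 = 0.6659 g.
% purity = 0.6659 / 2.1138 x 100 = 31.5%.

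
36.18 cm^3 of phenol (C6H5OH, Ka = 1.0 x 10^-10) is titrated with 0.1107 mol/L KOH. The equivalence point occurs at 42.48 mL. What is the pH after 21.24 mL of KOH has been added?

10.00

21.24 mL is exactly half the equivalence volume (42.48/2), i.e. the half-equivalence point.
There, n(HA) = n(A^-), so pH = pKa = -log(1.0 x 10^-10) = 10.00.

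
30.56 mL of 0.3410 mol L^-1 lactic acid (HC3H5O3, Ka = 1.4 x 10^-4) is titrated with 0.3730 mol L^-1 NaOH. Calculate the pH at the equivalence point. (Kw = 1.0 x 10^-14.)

8.55

n(HC3H5O3) = 0.3410 x 0.03056 = 0.01042 mol; V(NaOH) at equivalence = 0.01042/0.3730 = 0.02794 L.
At equivalence all the acid is converted to C3H5O3-; total volume = 0.03056 + 0.02794 = 0.05850 L, so [C3H5O3-] = 0.01042/0.05850 = 0.1781 M.
Kb = Kw/Ka = 1.0e-14 / 1.4 x 10^-4 = 7.14e-11.
[OH^-] = sqrt(Kb x [C3H5O3-]) = sqrt(7.14e-11 x 0.1781) = 3.57e-6 M.
pOH = 5.45, so pH = 14.00 - 5.45 = 8.55.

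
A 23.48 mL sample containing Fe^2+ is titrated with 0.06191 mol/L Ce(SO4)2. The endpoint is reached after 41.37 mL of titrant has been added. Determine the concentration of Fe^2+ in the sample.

n(Ce(SO4)2) = 0.06191 x 0.04137 = 0.002561 mol.
From the balanced equation, 1 mol Ce(SO4)2 reacts with 1 mol Fe^2+, so n(Fe^2+) = 0.002561 x 1/1 = 0.002561 mol.
[Fe^2+] = 0.002561 / 0.02348 L = 0.109 M.

0.109 M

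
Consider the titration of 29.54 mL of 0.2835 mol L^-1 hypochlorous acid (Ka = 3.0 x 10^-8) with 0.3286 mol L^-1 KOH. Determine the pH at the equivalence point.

n(HClO) = 0.2835 x 0.02954 = 0.008375 mol; V(KOH) at equivalence = 0.008375/0.3286 = 0.02549 L.
At equivalence all the acid is converted to ClO-; total volume = 0.02954 + 0.02549 = 0.05503 L, so [ClO-] = 0.008375/0.05503 = 0.1522 M.
Kb = Kw/Ka = 1.0e-14 / 3.0 x 10^-8 = 3.33e-7.
[OH^-] = sqrt(Kb x [ClO-]) = sqrt(3.33e-7 x 0.1522) = 0.000225 M.
pOH = 3.65, so pH = 14.00 - 3.65 = 10.35.

10.35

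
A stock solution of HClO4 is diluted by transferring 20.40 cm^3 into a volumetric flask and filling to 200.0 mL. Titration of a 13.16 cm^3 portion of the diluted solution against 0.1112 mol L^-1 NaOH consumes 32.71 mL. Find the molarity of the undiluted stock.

2.71 M

n(NaOH) = 0.1112 x 0.03271 = 0.003637 mol.
n(HClO4) in the aliquot = 0.003637 mol.
[diluted HClO4] = 0.003637 / 0.01316 = 0.2764 M.
Dilution factor = 200.0/20.40 = 9.804, so [stock] = 0.2764 x 9.804 = 2.71 M.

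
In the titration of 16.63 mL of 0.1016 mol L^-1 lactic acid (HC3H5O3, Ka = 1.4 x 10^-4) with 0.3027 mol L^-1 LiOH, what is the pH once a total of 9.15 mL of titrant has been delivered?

n(acid) = 0.1016 x 0.01663 = 0.001690 mol; n(LiOH) added = 0.3027 x 0.009150 = 0.002770 mol.
Base is in excess by 0.002770 - 0.001690 = 0.001080 mol in a total volume of 0.02578 L.
[OH^-] = 0.001080/0.02578 = 0.04190 M, so pOH = 1.38 and pH = 14.00 - 1.38 = 12.62.

12.62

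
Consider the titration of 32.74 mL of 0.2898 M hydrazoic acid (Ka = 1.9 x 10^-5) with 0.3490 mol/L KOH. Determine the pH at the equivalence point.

8.96

n(HN3) = 0.2898 x 0.03274 = 0.009488 mol; V(KOH) at equivalence = 0.009488/0.3490 = 0.02719 L.
At equivalence all the acid is converted to N3-; total volume = 0.03274 + 0.02719 = 0.05993 L, so [N3-] = 0.009488/0.05993 = 0.1583 M.
Kb = Kw/Ka = 1.0e-14 / 1.9 x 10^-5 = 5.26e-10.
[OH^-] = sqrt(Kb x [N3-]) = sqrt(5.26e-10 x 0.1583) = 9.13e-6 M.
pOH = 5.04, so pH = 14.00 - 5.04 = 8.96.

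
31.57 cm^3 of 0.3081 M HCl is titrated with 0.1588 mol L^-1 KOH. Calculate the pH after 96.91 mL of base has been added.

12.64

n(acid) = 0.3081 x 0.03157 = 0.009727 mol; n(KOH) added = 0.1588 x 0.09691 = 0.01539 mol.
Base is in excess by 0.01539 - 0.009727 = 0.005663 mol in a total volume of 0.1285 L.
[OH^-] = 0.005663/0.1285 = 0.04407 M, so pOH = 1.36 and pH = 14.00 - 1.36 = 12.64.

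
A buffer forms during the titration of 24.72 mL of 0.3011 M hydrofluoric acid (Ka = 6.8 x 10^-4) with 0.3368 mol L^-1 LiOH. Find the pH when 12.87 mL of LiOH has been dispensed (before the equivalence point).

Initial n(HF) = 0.3011 x 0.02472 = 0.007443 mol.
n(LiOH) added = 0.3368 x 0.01287 = 0.004335 mol, converting that many moles of HF to F-.
Remaining n(HF) = 0.003109 mol; n(F-) = 0.004335 mol.
By Henderson-Hasselbalch, pH = pKa + log([A^-]/[HA]) = 3.17 + log(0.004335/0.003109) = 3.17 + (+0.14) = 3.31.

3.31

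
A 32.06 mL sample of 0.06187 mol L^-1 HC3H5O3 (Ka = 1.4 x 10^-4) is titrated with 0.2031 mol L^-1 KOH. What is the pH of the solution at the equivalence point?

8.26

n(HC3H5O3) = 0.06187 x 0.03206 = 0.001984 mol; V(KOH) at equivalence = 0.001984/0.2031 = 0.009766 L.
At equivalence all the acid is converted to C3H5O3-; total volume = 0.03206 + 0.009766 = 0.04183 L, so [C3H5O3-] = 0.001984/0.04183 = 0.04742 M.
Kb = Kw/Ka = 1.0e-14 / 1.4 x 10^-4 = 7.14e-11.
[OH^-] = sqrt(Kb x [C3H5O3-]) = sqrt(7.14e-11 x 0.04742) = 1.84e-6 M.
pOH = 5.74, so pH = 14.00 - 5.74 = 8.26.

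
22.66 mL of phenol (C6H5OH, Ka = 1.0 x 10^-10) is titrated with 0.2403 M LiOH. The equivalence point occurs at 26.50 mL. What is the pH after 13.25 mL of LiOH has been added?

13.25 mL is exactly half the equivalence volume (26.50/2), i.e. the half-equivalence point.
There, n(HA) = n(A^-), so pH = pKa = -log(1.0 x 10^-10) = 10.00.

10.00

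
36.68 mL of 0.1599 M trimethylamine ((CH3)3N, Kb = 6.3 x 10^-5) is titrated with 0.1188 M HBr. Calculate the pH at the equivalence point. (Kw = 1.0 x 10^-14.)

n((CH3)3N) = 0.1599 x 0.03668 = 0.005865 mol; V(HBr) at equivalence = 0.005865/0.1188 = 0.04937 L.
At equivalence the base is fully converted to (CH3)3NH+; total volume = 0.08605 L, so [(CH3)3NH+] = 0.005865/0.08605 = 0.06816 M.
Ka((CH3)3NH+) = Kw/Kb = 1.0e-14 / 6.3 x 10^-5 = 1.59e-10.
[H^+] = sqrt(Ka x [(CH3)3NH+]) = sqrt(1.59e-10 x 0.06816) = 3.29e-6 M.
pH = -log(3.29e-6) = 5.48.

5.48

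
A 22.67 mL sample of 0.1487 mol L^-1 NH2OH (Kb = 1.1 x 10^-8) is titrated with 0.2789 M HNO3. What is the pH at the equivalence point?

3.53

n(NH2OH) = 0.1487 x 0.02267 = 0.003371 mol; V(HNO3) at equivalence = 0.003371/0.2789 = 0.01209 L.
At equivalence the base is fully converted to NH3OH+; total volume = 0.03476 L, so [NH3OH+] = 0.003371/0.03476 = 0.09699 M.
Ka(NH3OH+) = Kw/Kb = 1.0e-14 / 1.1 x 10^-8 = 9.09e-7.
[H^+] = sqrt(Ka x [NH3OH+]) = sqrt(9.09e-7 x 0.09699) = 0.000297 M.
pH = -log(0.000297) = 3.53.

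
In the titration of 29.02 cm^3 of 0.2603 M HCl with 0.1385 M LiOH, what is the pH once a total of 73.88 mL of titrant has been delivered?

12.42

n(acid) = 0.2603 x 0.02902 = 0.007554 mol; n(LiOH) added = 0.1385 x 0.07388 = 0.01023 mol.
Base is in excess by 0.01023 - 0.007554 = 0.002678 mol in a total volume of 0.1029 L.
[OH^-] = 0.002678/0.1029 = 0.02603 M, so pOH = 1.58 and pH = 14.00 - 1.58 = 12.42.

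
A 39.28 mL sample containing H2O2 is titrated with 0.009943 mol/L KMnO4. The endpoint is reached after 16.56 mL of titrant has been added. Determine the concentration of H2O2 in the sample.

n(KMnO4) = 0.009943 x 0.01656 = 0.0001647 mol.
From the balanced equation, 2 mol KMnO4 reacts with 5 mol H2O2, so n(H2O2) = 0.0001647 x 5/2 = 0.0004116 mol.
[H2O2] = 0.0004116 / 0.03928 L = 0.0105 M.

0.0105 M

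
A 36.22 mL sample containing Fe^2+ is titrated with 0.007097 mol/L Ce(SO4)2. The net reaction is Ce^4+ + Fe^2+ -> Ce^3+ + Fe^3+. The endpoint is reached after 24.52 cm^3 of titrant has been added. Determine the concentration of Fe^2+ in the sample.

0.00480 M

n(Ce(SO4)2) = 0.007097 x 0.02452 = 0.0001740 mol.
From the balanced equation, 1 mol Ce(SO4)2 reacts with 1 mol Fe^2+, so n(Fe^2+) = 0.0001740 x 1/1 = 0.0001740 mol.
[Fe^2+] = 0.0001740 / 0.03622 L = 0.00480 M.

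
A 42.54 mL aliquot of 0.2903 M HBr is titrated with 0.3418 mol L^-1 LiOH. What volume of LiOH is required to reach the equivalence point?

n(HBr) = 0.2903 mol/L x 0.04254 L = 0.01235 mol.
At equivalence n(LiOH) = n(HBr) = 0.01235 mol.
V(LiOH) = 0.01235 / 0.3418 = 0.03613 L = 36.1 mL.

36.1 mL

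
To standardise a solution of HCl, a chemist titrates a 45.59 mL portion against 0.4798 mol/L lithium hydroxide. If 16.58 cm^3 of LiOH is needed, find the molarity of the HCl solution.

n(LiOH) delivered = 0.4798 x 0.01658 = 0.007955 mol.
For a 1:1 reaction, n(HCl) = 0.007955 mol.
[HCl] = 0.007955 mol / 0.04559 L = 0.174 M.

0.174 M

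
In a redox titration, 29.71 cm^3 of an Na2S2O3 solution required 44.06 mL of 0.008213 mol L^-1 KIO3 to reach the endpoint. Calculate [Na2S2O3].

0.0731 M

n(KIO3) = 0.008213 x 0.04406 = 0.0003619 mol.
From the balanced equation, 1 mol KIO3 reacts with 6 mol Na2S2O3, so n(Na2S2O3) = 0.0003619 x 6/1 = 0.002171 mol.
[Na2S2O3] = 0.002171 / 0.02971 L = 0.0731 M.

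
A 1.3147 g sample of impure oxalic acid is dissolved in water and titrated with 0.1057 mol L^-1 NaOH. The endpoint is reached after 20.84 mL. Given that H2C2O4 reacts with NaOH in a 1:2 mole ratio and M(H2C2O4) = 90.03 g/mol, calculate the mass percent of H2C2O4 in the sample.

7.54%

n(NaOH) = 0.1057 x 0.02084 = 0.002203 mol.
n(H2C2O4) = 0.002203 / 2 = 0.001101 mol.
mass of H2C2O4 = 0.001101 x 90.03 = 0.09916 g.
% purity = 0.09916 / 1.3147 x 100 = 7.54%.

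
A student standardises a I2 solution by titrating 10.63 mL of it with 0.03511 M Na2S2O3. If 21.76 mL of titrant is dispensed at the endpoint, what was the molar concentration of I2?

0.0359 M

n(Na2S2O3) = 0.03511 x 0.02176 = 0.0007640 mol.
From the balanced equation, 2 mol Na2S2O3 reacts with 1 mol I2, so n(I2) = 0.0007640 x 1/2 = 0.0003820 mol.
[I2] = 0.0003820 / 0.01063 L = 0.0359 M.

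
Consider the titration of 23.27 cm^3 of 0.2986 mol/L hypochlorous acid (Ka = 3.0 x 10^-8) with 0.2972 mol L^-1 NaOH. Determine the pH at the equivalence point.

n(HClO) = 0.2986 x 0.02327 = 0.006948 mol; V(NaOH) at equivalence = 0.006948/0.2972 = 0.02338 L.
At equivalence all the acid is converted to ClO-; total volume = 0.02327 + 0.02338 = 0.04665 L, so [ClO-] = 0.006948/0.04665 = 0.1489 M.
Kb = Kw/Ka = 1.0e-14 / 3.0 x 10^-8 = 3.33e-7.
[OH^-] = sqrt(Kb x [ClO-]) = sqrt(3.33e-7 x 0.1489) = 0.000223 M.
pOH = 3.65, so pH = 14.00 - 3.65 = 10.35.

10.35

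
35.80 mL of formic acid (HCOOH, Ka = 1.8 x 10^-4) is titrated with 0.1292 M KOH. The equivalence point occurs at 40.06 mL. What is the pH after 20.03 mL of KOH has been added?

20.03 mL is exactly half the equivalence volume (40.06/2), i.e. the half-equivalence point.
There, n(HA) = n(A^-), so pH = pKa = -log(1.8 x 10^-4) = 3.74.

3.74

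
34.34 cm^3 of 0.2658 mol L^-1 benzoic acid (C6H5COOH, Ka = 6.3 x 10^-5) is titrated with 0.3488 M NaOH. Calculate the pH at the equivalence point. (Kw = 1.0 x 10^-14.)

8.69

n(C6H5COOH) = 0.2658 x 0.03434 = 0.009128 mol; V(NaOH) at equivalence = 0.009128/0.3488 = 0.02617 L.
At equivalence all the acid is converted to C6H5COO-; total volume = 0.03434 + 0.02617 = 0.06051 L, so [C6H5COO-] = 0.009128/0.06051 = 0.1508 M.
Kb = Kw/Ka = 1.0e-14 / 6.3 x 10^-5 = 1.59e-10.
[OH^-] = sqrt(Kb x [C6H5COO-]) = sqrt(1.59e-10 x 0.1508) = 4.89e-6 M.
pOH = 5.31, so pH = 14.00 - 5.31 = 8.69.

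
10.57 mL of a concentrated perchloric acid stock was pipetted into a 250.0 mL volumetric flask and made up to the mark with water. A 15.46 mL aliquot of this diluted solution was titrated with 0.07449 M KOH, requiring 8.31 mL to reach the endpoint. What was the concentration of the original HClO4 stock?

0.947 M

n(KOH) = 0.07449 x 0.008310 = 0.0006190 mol.
n(HClO4) in the aliquot = 0.0006190 mol.
[diluted HClO4] = 0.0006190 / 0.01546 = 0.04004 M.
Dilution factor = 250.0/10.57 = 23.65, so [stock] = 0.04004 x 23.65 = 0.947 M.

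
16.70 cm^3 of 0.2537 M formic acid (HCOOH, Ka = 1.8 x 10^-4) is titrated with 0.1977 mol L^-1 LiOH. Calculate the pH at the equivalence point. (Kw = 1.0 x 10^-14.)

8.40

n(HCOOH) = 0.2537 x 0.01670 = 0.004237 mol; V(LiOH) at equivalence = 0.004237/0.1977 = 0.02143 L.
At equivalence all the acid is converted to HCOO-; total volume = 0.01670 + 0.02143 = 0.03813 L, so [HCOO-] = 0.004237/0.03813 = 0.1111 M.
Kb = Kw/Ka = 1.0e-14 / 1.8 x 10^-4 = 5.56e-11.
[OH^-] = sqrt(Kb x [HCOO-]) = sqrt(5.56e-11 x 0.1111) = 2.48e-6 M.
pOH = 5.60, so pH = 14.00 - 5.60 = 8.40.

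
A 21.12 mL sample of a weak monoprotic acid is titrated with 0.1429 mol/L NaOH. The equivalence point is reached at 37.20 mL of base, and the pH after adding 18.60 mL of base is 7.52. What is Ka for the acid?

3.0 x 10^-8

18.60 mL is half of the equivalence volume, so this is the half-equivalence point where [HA] = [A^-].
At half-equivalence pH = pKa, so pKa = 7.52.
Ka = 10^(-7.52) = 3.0 x 10^-8.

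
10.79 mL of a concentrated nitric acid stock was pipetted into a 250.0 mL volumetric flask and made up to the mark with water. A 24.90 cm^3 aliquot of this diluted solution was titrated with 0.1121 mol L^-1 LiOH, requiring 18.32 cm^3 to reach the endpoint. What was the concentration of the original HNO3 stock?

n(LiOH) = 0.1121 x 0.01832 = 0.002054 mol.
n(HNO3) in the aliquot = 0.002054 mol.
[diluted HNO3] = 0.002054 / 0.02490 = 0.08248 M.
Dilution factor = 250.0/10.79 = 23.17, so [stock] = 0.08248 x 23.17 = 1.91 M.

1.91 M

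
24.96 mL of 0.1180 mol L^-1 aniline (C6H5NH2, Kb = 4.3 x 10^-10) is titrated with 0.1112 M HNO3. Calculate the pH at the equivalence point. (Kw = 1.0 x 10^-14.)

2.94

n(C6H5NH2) = 0.1180 x 0.02496 = 0.002945 mol; V(HNO3) at equivalence = 0.002945/0.1112 = 0.02649 L.
At equivalence the base is fully converted to C6H5NH3+; total volume = 0.05145 L, so [C6H5NH3+] = 0.002945/0.05145 = 0.05725 M.
Ka(C6H5NH3+) = Kw/Kb = 1.0e-14 / 4.3 x 10^-10 = 2.33e-5.
[H^+] = sqrt(Ka x [C6H5NH3+]) = sqrt(2.33e-5 x 0.05725) = 0.00115 M.
pH = -log(0.00115) = 2.94.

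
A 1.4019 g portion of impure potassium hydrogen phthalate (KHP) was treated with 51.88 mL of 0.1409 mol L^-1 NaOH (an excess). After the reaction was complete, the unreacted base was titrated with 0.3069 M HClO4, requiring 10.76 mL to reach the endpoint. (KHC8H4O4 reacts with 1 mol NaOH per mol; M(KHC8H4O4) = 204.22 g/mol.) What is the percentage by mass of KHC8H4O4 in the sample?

Total n(NaOH) added = 0.1409 x 0.05188 = 0.007310 mol.
n(HClO4) used = 0.3069 x 0.01076 = 0.003302 mol, which equals the excess n(NaOH).
So n(NaOH) consumed by the sample = 0.007310 - 0.003302 = 0.004008 mol.
n(KHC8H4O4) = 0.004008 / 1 = 0.004008 mol.
mass KHC8H4O4 = 0.004008 x 204.22 = 0.8184 g, so %KHC8H4O4 = 0.8184/1.4019 x 100 = 58.4%.

58.4%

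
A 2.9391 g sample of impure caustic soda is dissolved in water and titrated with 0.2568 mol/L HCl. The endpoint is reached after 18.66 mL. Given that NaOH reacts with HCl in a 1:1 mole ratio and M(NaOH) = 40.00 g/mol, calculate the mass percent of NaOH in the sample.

6.52%

n(HCl) = 0.2568 x 0.01866 = 0.004792 mol.
n(NaOH) = 0.004792 / 1 = 0.004792 mol.
mass of NaOH = 0.004792 x 40.00 = 0.1917 g.
% purity = 0.1917 / 2.9391 x 100 = 6.52%.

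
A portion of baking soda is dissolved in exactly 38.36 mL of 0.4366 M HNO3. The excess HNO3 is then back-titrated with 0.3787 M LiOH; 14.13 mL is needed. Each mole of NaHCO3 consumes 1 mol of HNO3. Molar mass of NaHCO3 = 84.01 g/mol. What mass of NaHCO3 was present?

0.957 g

Total n(HNO3) added = 0.4366 x 0.03836 = 0.01675 mol.
n(LiOH) used = 0.3787 x 0.01413 = 0.005351 mol, which equals the excess n(HNO3).
So n(HNO3) consumed by the sample = 0.01675 - 0.005351 = 0.01140 mol.
n(NaHCO3) = 0.01140 / 1 = 0.01140 mol.
mass = 0.01140 mol x 84.01 g/mol = 0.957 g.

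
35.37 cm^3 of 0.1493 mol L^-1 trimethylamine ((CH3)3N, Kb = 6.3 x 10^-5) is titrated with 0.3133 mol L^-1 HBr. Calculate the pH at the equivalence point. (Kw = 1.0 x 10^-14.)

5.40

n((CH3)3N) = 0.1493 x 0.03537 = 0.005281 mol; V(HBr) at equivalence = 0.005281/0.3133 = 0.01686 L.
At equivalence the base is fully converted to (CH3)3NH+; total volume = 0.05223 L, so [(CH3)3NH+] = 0.005281/0.05223 = 0.1011 M.
Ka((CH3)3NH+) = Kw/Kb = 1.0e-14 / 6.3 x 10^-5 = 1.59e-10.
[H^+] = sqrt(Ka x [(CH3)3NH+]) = sqrt(1.59e-10 x 0.1011) = 4.01e-6 M.
pH = -log(4.01e-6) = 5.40.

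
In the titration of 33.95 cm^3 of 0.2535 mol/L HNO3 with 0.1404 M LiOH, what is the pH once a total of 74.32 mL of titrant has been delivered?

12.23

n(acid) = 0.2535 x 0.03395 = 0.008606 mol; n(LiOH) added = 0.1404 x 0.07432 = 0.01043 mol.
Base is in excess by 0.01043 - 0.008606 = 0.001828 mol in a total volume of 0.1083 L.
[OH^-] = 0.001828/0.1083 = 0.01689 M, so pOH = 1.77 and pH = 14.00 - 1.77 = 12.23.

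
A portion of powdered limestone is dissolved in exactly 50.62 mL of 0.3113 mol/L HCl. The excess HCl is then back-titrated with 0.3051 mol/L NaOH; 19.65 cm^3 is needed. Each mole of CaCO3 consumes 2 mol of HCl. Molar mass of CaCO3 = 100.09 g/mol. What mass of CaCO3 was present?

0.489 g

Total n(HCl) added = 0.3113 x 0.05062 = 0.01576 mol.
n(NaOH) used = 0.3051 x 0.01965 = 0.005995 mol, which equals the excess n(HCl).
So n(HCl) consumed by the sample = 0.01576 - 0.005995 = 0.009763 mol.
n(CaCO3) = 0.009763 / 2 = 0.004881 mol.
mass = 0.004881 mol x 100.09 g/mol = 0.489 g.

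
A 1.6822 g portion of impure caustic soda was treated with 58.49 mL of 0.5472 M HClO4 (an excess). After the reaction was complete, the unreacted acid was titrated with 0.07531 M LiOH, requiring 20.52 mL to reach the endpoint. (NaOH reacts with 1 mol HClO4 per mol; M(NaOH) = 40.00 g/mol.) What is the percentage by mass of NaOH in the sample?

Total n(HClO4) added = 0.5472 x 0.05849 = 0.03201 mol.
n(LiOH) used = 0.07531 x 0.02052 = 0.001545 mol, which equals the excess n(HClO4).
So n(HClO4) consumed by the sample = 0.03201 - 0.001545 = 0.03046 mol.
n(NaOH) = 0.03046 / 1 = 0.03046 mol.
mass NaOH = 0.03046 x 40.00 = 1.218 g, so %NaOH = 1.218/1.6822 x 100 = 72.4%.

72.4%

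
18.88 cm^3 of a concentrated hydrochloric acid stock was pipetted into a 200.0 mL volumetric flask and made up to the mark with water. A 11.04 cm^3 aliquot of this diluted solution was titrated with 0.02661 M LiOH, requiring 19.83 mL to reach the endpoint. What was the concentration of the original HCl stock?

0.506 M

n(LiOH) = 0.02661 x 0.01983 = 0.0005277 mol.
n(HCl) in the aliquot = 0.0005277 mol.
[diluted HCl] = 0.0005277 / 0.01104 = 0.04780 M.
Dilution factor = 200.0/18.88 = 10.59, so [stock] = 0.04780 x 10.59 = 0.506 M.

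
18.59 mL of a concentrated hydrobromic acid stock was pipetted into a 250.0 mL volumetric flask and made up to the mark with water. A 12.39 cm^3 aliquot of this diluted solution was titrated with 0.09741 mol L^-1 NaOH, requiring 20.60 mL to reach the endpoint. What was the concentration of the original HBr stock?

2.18 M

n(NaOH) = 0.09741 x 0.02060 = 0.002007 mol.
n(HBr) in the aliquot = 0.002007 mol.
[diluted HBr] = 0.002007 / 0.01239 = 0.1620 M.
Dilution factor = 250.0/18.59 = 13.45, so [stock] = 0.1620 x 13.45 = 2.18 M.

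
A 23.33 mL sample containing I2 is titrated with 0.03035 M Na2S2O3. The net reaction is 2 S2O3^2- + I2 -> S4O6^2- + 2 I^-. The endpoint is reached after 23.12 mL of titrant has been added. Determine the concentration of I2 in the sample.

0.0150 M

n(Na2S2O3) = 0.03035 x 0.02312 = 0.0007017 mol.
From the balanced equation, 2 mol Na2S2O3 reacts with 1 mol I2, so n(I2) = 0.0007017 x 1/2 = 0.0003508 mol.
[I2] = 0.0003508 / 0.02333 L = 0.0150 M.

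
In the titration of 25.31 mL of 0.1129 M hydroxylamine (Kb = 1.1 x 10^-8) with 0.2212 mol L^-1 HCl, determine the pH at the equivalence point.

3.58

n(NH2OH) = 0.1129 x 0.02531 = 0.002857 mol; V(HCl) at equivalence = 0.002857/0.2212 = 0.01292 L.
At equivalence the base is fully converted to NH3OH+; total volume = 0.03823 L, so [NH3OH+] = 0.002857/0.03823 = 0.07475 M.
Ka(NH3OH+) = Kw/Kb = 1.0e-14 / 1.1 x 10^-8 = 9.09e-7.
[H^+] = sqrt(Ka x [NH3OH+]) = sqrt(9.09e-7 x 0.07475) = 0.000261 M.
pH = -log(0.000261) = 3.58.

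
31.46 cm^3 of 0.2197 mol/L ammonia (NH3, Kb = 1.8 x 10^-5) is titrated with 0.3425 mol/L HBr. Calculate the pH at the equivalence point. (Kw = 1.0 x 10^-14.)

5.06

n(NH3) = 0.2197 x 0.03146 = 0.006912 mol; V(HBr) at equivalence = 0.006912/0.3425 = 0.02018 L.
At equivalence the base is fully converted to NH4+; total volume = 0.05164 L, so [NH4+] = 0.006912/0.05164 = 0.1338 M.
Ka(NH4+) = Kw/Kb = 1.0e-14 / 1.8 x 10^-5 = 5.56e-10.
[H^+] = sqrt(Ka x [NH4+]) = sqrt(5.56e-10 x 0.1338) = 8.62e-6 M.
pH = -log(8.62e-6) = 5.06.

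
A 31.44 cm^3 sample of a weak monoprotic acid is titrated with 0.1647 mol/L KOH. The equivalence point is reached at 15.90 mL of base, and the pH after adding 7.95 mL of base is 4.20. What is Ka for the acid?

6.3 x 10^-5

7.95 mL is half of the equivalence volume, so this is the half-equivalence point where [HA] = [A^-].
At half-equivalence pH = pKa, so pKa = 4.20.
Ka = 10^(-4.20) = 6.3 x 10^-5.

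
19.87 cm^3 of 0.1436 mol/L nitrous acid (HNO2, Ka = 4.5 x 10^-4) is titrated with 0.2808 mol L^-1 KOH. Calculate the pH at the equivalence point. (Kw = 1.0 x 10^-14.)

8.16

n(HNO2) = 0.1436 x 0.01987 = 0.002853 mol; V(KOH) at equivalence = 0.002853/0.2808 = 0.01016 L.
At equivalence all the acid is converted to NO2-; total volume = 0.01987 + 0.01016 = 0.03003 L, so [NO2-] = 0.002853/0.03003 = 0.09501 M.
Kb = Kw/Ka = 1.0e-14 / 4.5 x 10^-4 = 2.22e-11.
[OH^-] = sqrt(Kb x [NO2-]) = sqrt(2.22e-11 x 0.09501) = 1.45e-6 M.
pOH = 5.84, so pH = 14.00 - 5.84 = 8.16.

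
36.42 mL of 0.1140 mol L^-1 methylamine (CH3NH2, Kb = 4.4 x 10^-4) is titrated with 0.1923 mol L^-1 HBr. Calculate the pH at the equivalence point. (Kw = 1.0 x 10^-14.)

5.89

n(CH3NH2) = 0.1140 x 0.03642 = 0.004152 mol; V(HBr) at equivalence = 0.004152/0.1923 = 0.02159 L.
At equivalence the base is fully converted to CH3NH3+; total volume = 0.05801 L, so [CH3NH3+] = 0.004152/0.05801 = 0.07157 M.
Ka(CH3NH3+) = Kw/Kb = 1.0e-14 / 4.4 x 10^-4 = 2.27e-11.
[H^+] = sqrt(Ka x [CH3NH3+]) = sqrt(2.27e-11 x 0.07157) = 1.28e-6 M.
pH = -log(1.28e-6) = 5.89.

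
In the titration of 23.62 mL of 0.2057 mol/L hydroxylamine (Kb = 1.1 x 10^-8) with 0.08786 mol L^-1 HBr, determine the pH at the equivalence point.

n(NH2OH) = 0.2057 x 0.02362 = 0.004859 mol; V(HBr) at equivalence = 0.004859/0.08786 = 0.05530 L.
At equivalence the base is fully converted to NH3OH+; total volume = 0.07892 L, so [NH3OH+] = 0.004859/0.07892 = 0.06156 M.
Ka(NH3OH+) = Kw/Kb = 1.0e-14 / 1.1 x 10^-8 = 9.09e-7.
[H^+] = sqrt(Ka x [NH3OH+]) = sqrt(9.09e-7 x 0.06156) = 0.000237 M.
pH = -log(0.000237) = 3.63.

3.63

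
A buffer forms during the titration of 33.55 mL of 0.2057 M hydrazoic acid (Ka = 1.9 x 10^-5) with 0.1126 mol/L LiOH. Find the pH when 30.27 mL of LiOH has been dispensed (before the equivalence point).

Initial n(HN3) = 0.2057 x 0.03355 = 0.006901 mol.
n(LiOH) added = 0.1126 x 0.03027 = 0.003408 mol, converting that many moles of HN3 to N3-.
Remaining n(HN3) = 0.003493 mol; n(N3-) = 0.003408 mol.
By Henderson-Hasselbalch, pH = pKa + log([A^-]/[HA]) = 4.72 + log(0.003408/0.003493) = 4.72 + (-0.01) = 4.71.

4.71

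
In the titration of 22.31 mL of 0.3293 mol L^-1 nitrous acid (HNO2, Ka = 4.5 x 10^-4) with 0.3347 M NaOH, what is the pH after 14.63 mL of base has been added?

Initial n(HNO2) = 0.3293 x 0.02231 = 0.007347 mol.
n(NaOH) added = 0.3347 x 0.01463 = 0.004897 mol, converting that many moles of HNO2 to NO2-.
Remaining n(HNO2) = 0.002450 mol; n(NO2-) = 0.004897 mol.
By Henderson-Hasselbalch, pH = pKa + log([A^-]/[HA]) = 3.35 + log(0.004897/0.002450) = 3.35 + (+0.30) = 3.65.

3.65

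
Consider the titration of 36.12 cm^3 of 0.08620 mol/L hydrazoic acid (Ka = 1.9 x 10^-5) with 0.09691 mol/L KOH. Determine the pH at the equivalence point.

8.69

n(HN3) = 0.08620 x 0.03612 = 0.003114 mol; V(KOH) at equivalence = 0.003114/0.09691 = 0.03213 L.
At equivalence all the acid is converted to N3-; total volume = 0.03612 + 0.03213 = 0.06825 L, so [N3-] = 0.003114/0.06825 = 0.04562 M.
Kb = Kw/Ka = 1.0e-14 / 1.9 x 10^-5 = 5.26e-10.
[OH^-] = sqrt(Kb x [N3-]) = sqrt(5.26e-10 x 0.04562) = 4.90e-6 M.
pOH = 5.31, so pH = 14.00 - 5.31 = 8.69.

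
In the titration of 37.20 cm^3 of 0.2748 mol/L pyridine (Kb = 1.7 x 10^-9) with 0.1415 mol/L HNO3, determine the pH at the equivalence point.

3.13

n(C5H5N) = 0.2748 x 0.03720 = 0.01022 mol; V(HNO3) at equivalence = 0.01022/0.1415 = 0.07224 L.
At equivalence the base is fully converted to C5H5NH+; total volume = 0.1094 L, so [C5H5NH+] = 0.01022/0.1094 = 0.09340 M.
Ka(C5H5NH+) = Kw/Kb = 1.0e-14 / 1.7 x 10^-9 = 5.88e-6.
[H^+] = sqrt(Ka x [C5H5NH+]) = sqrt(5.88e-6 x 0.09340) = 0.000741 M.
pH = -log(0.000741) = 3.13.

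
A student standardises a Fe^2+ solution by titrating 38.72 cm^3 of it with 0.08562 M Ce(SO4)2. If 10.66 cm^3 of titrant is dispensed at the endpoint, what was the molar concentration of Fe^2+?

0.0236 M

n(Ce(SO4)2) = 0.08562 x 0.01066 = 0.0009127 mol.
From the balanced equation, 1 mol Ce(SO4)2 reacts with 1 mol Fe^2+, so n(Fe^2+) = 0.0009127 x 1/1 = 0.0009127 mol.
[Fe^2+] = 0.0009127 / 0.03872 L = 0.0236 M.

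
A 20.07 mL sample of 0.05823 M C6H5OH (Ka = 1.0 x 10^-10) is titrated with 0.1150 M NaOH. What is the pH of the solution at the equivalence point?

11.29

n(C6H5OH) = 0.05823 x 0.02007 = 0.001169 mol; V(NaOH) at equivalence = 0.001169/0.1150 = 0.01016 L.
At equivalence all the acid is converted to C6H5O-; total volume = 0.02007 + 0.01016 = 0.03023 L, so [C6H5O-] = 0.001169/0.03023 = 0.03866 M.
Kb = Kw/Ka = 1.0e-14 / 1.0 x 10^-10 = 0.000100.
[OH^-] = sqrt(Kb x [C6H5O-]) = sqrt(0.000100 x 0.03866) = 0.00197 M.
pOH = 2.71, so pH = 14.00 - 2.71 = 11.29.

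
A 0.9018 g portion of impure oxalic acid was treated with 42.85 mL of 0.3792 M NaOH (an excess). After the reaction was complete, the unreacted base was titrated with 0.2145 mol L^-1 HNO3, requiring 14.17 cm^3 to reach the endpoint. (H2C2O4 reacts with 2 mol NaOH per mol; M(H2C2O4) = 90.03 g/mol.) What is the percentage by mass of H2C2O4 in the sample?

65.9%

Total n(NaOH) added = 0.3792 x 0.04285 = 0.01625 mol.
n(HNO3) used = 0.2145 x 0.01417 = 0.003039 mol, which equals the excess n(NaOH).
So n(NaOH) consumed by the sample = 0.01625 - 0.003039 = 0.01321 mol.
n(H2C2O4) = 0.01321 / 2 = 0.006605 mol.
mass H2C2O4 = 0.006605 x 90.03 = 0.5946 g, so %H2C2O4 = 0.5946/0.9018 x 100 = 65.9%.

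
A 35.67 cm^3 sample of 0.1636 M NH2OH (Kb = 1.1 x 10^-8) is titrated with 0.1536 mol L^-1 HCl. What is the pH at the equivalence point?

n(NH2OH) = 0.1636 x 0.03567 = 0.005836 mol; V(HCl) at equivalence = 0.005836/0.1536 = 0.03799 L.
At equivalence the base is fully converted to NH3OH+; total volume = 0.07366 L, so [NH3OH+] = 0.005836/0.07366 = 0.07922 M.
Ka(NH3OH+) = Kw/Kb = 1.0e-14 / 1.1 x 10^-8 = 9.09e-7.
[H^+] = sqrt(Ka x [NH3OH+]) = sqrt(9.09e-7 x 0.07922) = 0.000268 M.
pH = -log(0.000268) = 3.57.

3.57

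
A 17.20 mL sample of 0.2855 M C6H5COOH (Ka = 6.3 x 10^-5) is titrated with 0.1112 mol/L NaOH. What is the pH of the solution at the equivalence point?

n(C6H5COOH) = 0.2855 x 0.01720 = 0.004911 mol; V(NaOH) at equivalence = 0.004911/0.1112 = 0.04416 L.
At equivalence all the acid is converted to C6H5COO-; total volume = 0.01720 + 0.04416 = 0.06136 L, so [C6H5COO-] = 0.004911/0.06136 = 0.08003 M.
Kb = Kw/Ka = 1.0e-14 / 6.3 x 10^-5 = 1.59e-10.
[OH^-] = sqrt(Kb x [C6H5COO-]) = sqrt(1.59e-10 x 0.08003) = 3.56e-6 M.
pOH = 5.45, so pH = 14.00 - 5.45 = 8.55.

8.55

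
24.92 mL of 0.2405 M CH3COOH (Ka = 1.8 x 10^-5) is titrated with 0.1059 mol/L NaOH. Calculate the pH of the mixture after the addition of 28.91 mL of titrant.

4.76

Initial n(CH3COOH) = 0.2405 x 0.02492 = 0.005993 mol.
n(NaOH) added = 0.1059 x 0.02891 = 0.003062 mol, converting that many moles of CH3COOH to CH3COO-.
Remaining n(CH3COOH) = 0.002932 mol; n(CH3COO-) = 0.003062 mol.
By Henderson-Hasselbalch, pH = pKa + log([A^-]/[HA]) = 4.74 + log(0.003062/0.002932) = 4.74 + (+0.02) = 4.76.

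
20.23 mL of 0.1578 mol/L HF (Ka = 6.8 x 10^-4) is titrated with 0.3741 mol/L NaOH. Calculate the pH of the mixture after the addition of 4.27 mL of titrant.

Initial n(HF) = 0.1578 x 0.02023 = 0.003192 mol.
n(NaOH) added = 0.3741 x 0.004270 = 0.001597 mol, converting that many moles of HF to F-.
Remaining n(HF) = 0.001595 mol; n(F-) = 0.001597 mol.
By Henderson-Hasselbalch, pH = pKa + log([A^-]/[HA]) = 3.17 + log(0.001597/0.001595) = 3.17 + (+0.00) = 3.17.

3.17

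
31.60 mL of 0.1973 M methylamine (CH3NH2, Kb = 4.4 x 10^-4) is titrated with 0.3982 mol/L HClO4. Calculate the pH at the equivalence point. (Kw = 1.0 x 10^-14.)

5.76

n(CH3NH2) = 0.1973 x 0.03160 = 0.006235 mol; V(HClO4) at equivalence = 0.006235/0.3982 = 0.01566 L.
At equivalence the base is fully converted to CH3NH3+; total volume = 0.04726 L, so [CH3NH3+] = 0.006235/0.04726 = 0.1319 M.
Ka(CH3NH3+) = Kw/Kb = 1.0e-14 / 4.4 x 10^-4 = 2.27e-11.
[H^+] = sqrt(Ka x [CH3NH3+]) = sqrt(2.27e-11 x 0.1319) = 1.73e-6 M.
pH = -log(1.73e-6) = 5.76.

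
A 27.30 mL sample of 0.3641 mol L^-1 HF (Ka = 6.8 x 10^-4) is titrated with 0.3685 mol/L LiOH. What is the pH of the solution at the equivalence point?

n(HF) = 0.3641 x 0.02730 = 0.009940 mol; V(LiOH) at equivalence = 0.009940/0.3685 = 0.02697 L.
At equivalence all the acid is converted to F-; total volume = 0.02730 + 0.02697 = 0.05427 L, so [F-] = 0.009940/0.05427 = 0.1831 M.
Kb = Kw/Ka = 1.0e-14 / 6.8 x 10^-4 = 1.47e-11.
[OH^-] = sqrt(Kb x [F-]) = sqrt(1.47e-11 x 0.1831) = 1.64e-6 M.
pOH = 5.78, so pH = 14.00 - 5.78 = 8.22.

8.22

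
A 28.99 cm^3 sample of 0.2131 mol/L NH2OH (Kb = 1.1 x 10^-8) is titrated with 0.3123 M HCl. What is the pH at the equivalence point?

n(NH2OH) = 0.2131 x 0.02899 = 0.006178 mol; V(HCl) at equivalence = 0.006178/0.3123 = 0.01978 L.
At equivalence the base is fully converted to NH3OH+; total volume = 0.04877 L, so [NH3OH+] = 0.006178/0.04877 = 0.1267 M.
Ka(NH3OH+) = Kw/Kb = 1.0e-14 / 1.1 x 10^-8 = 9.09e-7.
[H^+] = sqrt(Ka x [NH3OH+]) = sqrt(9.09e-7 x 0.1267) = 0.000339 M.
pH = -log(0.000339) = 3.47.

3.47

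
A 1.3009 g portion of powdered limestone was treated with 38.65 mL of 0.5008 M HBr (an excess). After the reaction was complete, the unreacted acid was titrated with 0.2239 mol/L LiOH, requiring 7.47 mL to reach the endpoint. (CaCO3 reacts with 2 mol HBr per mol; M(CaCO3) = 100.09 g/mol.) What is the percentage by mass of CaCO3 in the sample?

Total n(HBr) added = 0.5008 x 0.03865 = 0.01936 mol.
n(LiOH) used = 0.2239 x 0.007470 = 0.001673 mol, which equals the excess n(HBr).
So n(HBr) consumed by the sample = 0.01936 - 0.001673 = 0.01768 mol.
n(CaCO3) = 0.01768 / 2 = 0.008842 mol.
mass CaCO3 = 0.008842 x 100.09 = 0.8850 g, so %CaCO3 = 0.8850/1.3009 x 100 = 68.0%.

68.0%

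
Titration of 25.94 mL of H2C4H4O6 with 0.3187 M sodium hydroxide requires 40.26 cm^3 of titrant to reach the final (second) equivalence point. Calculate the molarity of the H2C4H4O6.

n(NaOH) = 0.3187 x 0.04026 = 0.01283 mol.
At the final (second) equivalence point, 2 mol OH^- react per mol H2C4H4O6, so n(H2C4H4O6) = 0.01283 / 2 = 0.006415 mol.
[H2C4H4O6] = 0.006415 / 0.02594 L = 0.247 M.

0.247 M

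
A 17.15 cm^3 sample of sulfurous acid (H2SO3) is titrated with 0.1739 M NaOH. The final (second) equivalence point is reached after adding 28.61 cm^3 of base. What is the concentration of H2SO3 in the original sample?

0.145 M

n(NaOH) = 0.1739 x 0.02861 = 0.004975 mol.
At the final (second) equivalence point, 2 mol OH^- react per mol H2SO3, so n(H2SO3) = 0.004975 / 2 = 0.002488 mol.
[H2SO3] = 0.002488 / 0.01715 L = 0.145 M.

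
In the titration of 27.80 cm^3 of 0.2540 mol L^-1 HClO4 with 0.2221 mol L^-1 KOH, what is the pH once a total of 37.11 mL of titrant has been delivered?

12.26

n(acid) = 0.2540 x 0.02780 = 0.007061 mol; n(KOH) added = 0.2221 x 0.03711 = 0.008242 mol.
Base is in excess by 0.008242 - 0.007061 = 0.001181 mol in a total volume of 0.06491 L.
[OH^-] = 0.001181/0.06491 = 0.01819 M, so pOH = 1.74 and pH = 14.00 - 1.74 = 12.26.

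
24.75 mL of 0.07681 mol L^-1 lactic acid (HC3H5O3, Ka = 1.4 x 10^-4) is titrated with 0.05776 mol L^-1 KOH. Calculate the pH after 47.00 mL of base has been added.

12.05

n(acid) = 0.07681 x 0.02475 = 0.001901 mol; n(KOH) added = 0.05776 x 0.04700 = 0.002715 mol.
Base is in excess by 0.002715 - 0.001901 = 0.0008137 mol in a total volume of 0.07175 L.
[OH^-] = 0.0008137/0.07175 = 0.01134 M, so pOH = 1.95 and pH = 14.00 - 1.95 = 12.05.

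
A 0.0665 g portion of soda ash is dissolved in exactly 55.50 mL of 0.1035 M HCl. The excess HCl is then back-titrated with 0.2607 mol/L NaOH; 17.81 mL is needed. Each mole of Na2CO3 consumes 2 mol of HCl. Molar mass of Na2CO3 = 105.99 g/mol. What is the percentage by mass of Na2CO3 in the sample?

Total n(HCl) added = 0.1035 x 0.05550 = 0.005744 mol.
n(NaOH) used = 0.2607 x 0.01781 = 0.004643 mol, which equals the excess n(HCl).
So n(HCl) consumed by the sample = 0.005744 - 0.004643 = 0.001101 mol.
n(Na2CO3) = 0.001101 / 2 = 0.0005506 mol.
mass Na2CO3 = 0.0005506 x 105.99 = 0.05836 g, so %Na2CO3 = 0.05836/0.0665 x 100 = 87.8%.

87.8%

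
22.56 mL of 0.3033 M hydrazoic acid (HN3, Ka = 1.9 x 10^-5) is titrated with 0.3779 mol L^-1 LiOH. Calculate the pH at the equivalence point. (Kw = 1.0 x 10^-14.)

n(HN3) = 0.3033 x 0.02256 = 0.006842 mol; V(LiOH) at equivalence = 0.006842/0.3779 = 0.01811 L.
At equivalence all the acid is converted to N3-; total volume = 0.02256 + 0.01811 = 0.04067 L, so [N3-] = 0.006842/0.04067 = 0.1683 M.
Kb = Kw/Ka = 1.0e-14 / 1.9 x 10^-5 = 5.26e-10.
[OH^-] = sqrt(Kb x [N3-]) = sqrt(5.26e-10 x 0.1683) = 9.41e-6 M.
pOH = 5.03, so pH = 14.00 - 5.03 = 8.97.

8.97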